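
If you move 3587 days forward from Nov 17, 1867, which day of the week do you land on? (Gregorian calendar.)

Wednesday

Nov 17, 1867 is a Sunday.
3587 mod 7 = 3, so 3587 days after a Sunday is Sunday + 3 = Wednesday.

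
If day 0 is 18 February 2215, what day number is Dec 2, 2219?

Feb 18, 2215 → Feb 18, 2216: 365 days.
Feb 18, 2216 → Feb 18, 2217: 366 days (Feb 29, 2216 is in that span).
Feb 18, 2217 → Feb 18, 2218: 365 days.
Feb 18, 2218 → Feb 18, 2219: 365 days.
Feb 18, 2219 → Mar 18, 2219: 28 days (February has 28).
Mar 18, 2219 → Apr 18, 2219: 31 days (March has 31).
Apr 18, 2219 → May 18, 2219: 30 days (April has 30).
May 18, 2219 → Jun 18, 2219: 31 days (May has 31).
Jun 18, 2219 → Jul 18, 2219: 30 days (June has 30).
Jul 18, 2219 → Aug 18, 2219: 31 days (July has 31).
Aug 18, 2219 → Sep 18, 2219: 31 days (August has 31).
Sep 18, 2219 → Oct 18, 2219: 30 days (September has 30).
Oct 18, 2219 → Nov 18, 2219: 31 days (October has 31).
Nov 18, 2219 → Dec 2, 2219: 14 days.
Total: 1748 days.

1748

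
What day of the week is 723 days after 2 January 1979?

Thursday

First find the weekday of Jan 2, 1979. Doomsday rule: the anchor day for the 1900s is Wednesday. For year 79: 79÷12 = 6 r 7, and 7÷4 = 1, so 6+7+1 = 14.
Wednesday + 14 ≡ Wednesday — that's 1979's doomsday.
In January the doomsday date is Jan 3 (1979 is not a leap year).
Jan 2 is 1 day before Jan 3; 1 mod 7 = 1, so Wednesday − 1 = Tuesday.
723 mod 7 = 2, so 723 days after a Tuesday is Tuesday + 2 = Thursday.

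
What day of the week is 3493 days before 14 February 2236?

First find the weekday of Feb 14, 2236. Doomsday rule: the anchor day for the 2200s is Friday. For year 36: 36÷12 = 3 r 0, and 0÷4 = 0, so 3+0+0 = 3.
Friday + 3 ≡ Monday — that's 2236's doomsday.
In February the doomsday date is Feb 29 (2236 is a leap year (divisible by 4)).
Feb 14 is 15 days before Feb 29; 15 mod 7 = 1, so Monday − 1 = Sunday.
3493 mod 7 = 0, so 3493 days before a Sunday is Sunday − 0 = Sunday.

Sunday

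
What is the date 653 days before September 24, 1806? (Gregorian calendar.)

−365 (one year) → Sep 24, 1805 (288 left).
−24 → Aug 31, 1805 (end of Aug, 31 days; 264 left).
−31 → Jul 31, 1805 (end of Jul, 31 days; 233 left).
−31 → Jun 30, 1805 (end of Jun, 30 days; 202 left).
−30 → May 31, 1805 (end of May, 31 days; 172 left).
−31 → Apr 30, 1805 (end of Apr, 30 days; 141 left).
−30 → Mar 31, 1805 (end of Mar, 31 days; 111 left).
−31 → Feb 28, 1805 (end of Feb, 28 days; 80 left).
−28 → Jan 31, 1805 (end of Jan, 31 days; 52 left).
−31 → Dec 31, 1804 (end of Dec, 31 days; 21 left).
−21 → Dec 10, 1804.

December 10, 1804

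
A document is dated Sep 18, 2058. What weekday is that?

Doomsday rule: the anchor day for the 2000s is Tuesday. For year 58: 58÷12 = 4 r 10, and 10÷4 = 2, so 4+10+2 = 16.
Tuesday + 16 ≡ Thursday — that's 2058's doomsday.
In September the doomsday date is Sep 5.
Sep 18 is 13 days after Sep 5; 13 mod 7 = 6, so Thursday + 6 = Wednesday.

Wednesday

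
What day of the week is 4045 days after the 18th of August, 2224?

First find the weekday of Aug 18, 2224. Doomsday rule: the anchor day for the 2200s is Friday. For year 24: 24÷12 = 2 r 0, and 0÷4 = 0, so 2+0+0 = 2.
Friday + 2 ≡ Sunday — that's 2224's doomsday.
In August the doomsday date is Aug 8.
Aug 18 is 10 days after Aug 8; 10 mod 7 = 3, so Sunday + 3 = Wednesday.
4045 mod 7 = 6, so 4045 days after a Wednesday is Wednesday + 6 = Tuesday.

Tuesday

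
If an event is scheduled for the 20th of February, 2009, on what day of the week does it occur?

January 1, 2009 is a Thursday.
Jan 1, 2009 → Feb 1, 2009: 31 days (January has 31).
Feb 1, 2009 → Feb 20, 2009: 19 days.
Total: 50 days.
50 mod 7 = 1, so Thursday + 1 = Friday.

Friday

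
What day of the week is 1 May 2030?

Wednesday

Doomsday rule: the anchor day for the 2000s is Tuesday. For year 30: 30÷12 = 2 r 6, and 6÷4 = 1, so 2+6+1 = 9.
Tuesday + 9 ≡ Thursday — that's 2030's doomsday.
In May the doomsday date is May 9.
May 1 is 8 days before May 9; 8 mod 7 = 1, so Thursday − 1 = Wednesday.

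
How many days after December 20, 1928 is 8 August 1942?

Dec 20, 1928 → Dec 20, 1929: 365 days.
Dec 20, 1929 → Dec 20, 1930: 365 days.
Dec 20, 1930 → Dec 20, 1931: 365 days.
Dec 20, 1931 → Dec 20, 1932: 366 days (Feb 29, 1932 is in that span).
Dec 20, 1932 → Dec 20, 1933: 365 days.
Dec 20, 1933 → Dec 20, 1934: 365 days.
Dec 20, 1934 → Dec 20, 1935: 365 days.
Dec 20, 1935 → Dec 20, 1936: 366 days (Feb 29, 1936 is in that span).
Dec 20, 1936 → Dec 20, 1937: 365 days.
Dec 20, 1937 → Dec 20, 1938: 365 days.
Dec 20, 1938 → Dec 20, 1939: 365 days.
Dec 20, 1939 → Dec 20, 1940: 366 days (Feb 29, 1940 is in that span).
Dec 20, 1940 → Dec 20, 1941: 365 days.
Dec 20, 1941 → Jan 20, 1942: 31 days (December has 31).
Jan 20, 1942 → Feb 20, 1942: 31 days (January has 31).
Feb 20, 1942 → Mar 20, 1942: 28 days (February has 28).
Mar 20, 1942 → Apr 20, 1942: 31 days (March has 31).
Apr 20, 1942 → May 20, 1942: 30 days (April has 30).
May 20, 1942 → Jun 20, 1942: 31 days (May has 31).
Jun 20, 1942 → Jul 20, 1942: 30 days (June has 30).
Jul 20, 1942 → Aug 8, 1942: 19 days.
Total: 4979 days.

4979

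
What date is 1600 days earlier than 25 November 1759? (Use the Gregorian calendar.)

July 9, 1755

−365 (one year) → Nov 25, 1758 (1235 left).
−365 (one year) → Nov 25, 1757 (870 left).
−365 (one year) → Nov 25, 1756 (505 left).
−366 (one year; includes Feb 29, 1756) → Nov 25, 1755 (139 left).
−25 → Oct 31, 1755 (end of Oct, 31 days; 114 left).
−31 → Sep 30, 1755 (end of Sep, 30 days; 83 left).
−30 → Aug 31, 1755 (end of Aug, 31 days; 53 left).
−31 → Jul 31, 1755 (end of Jul, 31 days; 22 left).
−22 → Jul 9, 1755.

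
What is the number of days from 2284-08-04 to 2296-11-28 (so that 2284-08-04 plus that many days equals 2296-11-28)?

4499

Aug 4, 2284 → Aug 4, 2285: 365 days.
Aug 4, 2285 → Aug 4, 2286: 365 days.
Aug 4, 2286 → Aug 4, 2287: 365 days.
Aug 4, 2287 → Aug 4, 2288: 366 days (Feb 29, 2288 is in that span).
Aug 4, 2288 → Aug 4, 2289: 365 days.
Aug 4, 2289 → Aug 4, 2290: 365 days.
Aug 4, 2290 → Aug 4, 2291: 365 days.
Aug 4, 2291 → Aug 4, 2292: 366 days (Feb 29, 2292 is in that span).
Aug 4, 2292 → Aug 4, 2293: 365 days.
Aug 4, 2293 → Aug 4, 2294: 365 days.
Aug 4, 2294 → Aug 4, 2295: 365 days.
Aug 4, 2295 → Aug 4, 2296: 366 days (Feb 29, 2296 is in that span).
Aug 4, 2296 → Sep 4, 2296: 31 days (August has 31).
Sep 4, 2296 → Oct 4, 2296: 30 days (September has 30).
Oct 4, 2296 → Nov 4, 2296: 31 days (October has 31).
Nov 4, 2296 → Nov 28, 2296: 24 days.
Total: 4499 days.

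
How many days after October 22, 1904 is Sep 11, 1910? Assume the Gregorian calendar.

Oct 22, 1904 → Oct 22, 1905: 365 days.
Oct 22, 1905 → Oct 22, 1906: 365 days.
Oct 22, 1906 → Oct 22, 1907: 365 days.
Oct 22, 1907 → Oct 22, 1908: 366 days (Feb 29, 1908 is in that span).
Oct 22, 1908 → Oct 22, 1909: 365 days.
Oct 22, 1909 → Nov 22, 1909: 31 days (October has 31).
Nov 22, 1909 → Dec 22, 1909: 30 days (November has 30).
Dec 22, 1909 → Jan 22, 1910: 31 days (December has 31).
Jan 22, 1910 → Feb 22, 1910: 31 days (January has 31).
Feb 22, 1910 → Mar 22, 1910: 28 days (February has 28).
Mar 22, 1910 → Apr 22, 1910: 31 days (March has 31).
Apr 22, 1910 → May 22, 1910: 30 days (April has 30).
May 22, 1910 → Jun 22, 1910: 31 days (May has 31).
Jun 22, 1910 → Jul 22, 1910: 30 days (June has 30).
Jul 22, 1910 → Aug 22, 1910: 31 days (July has 31).
Aug 22, 1910 → Sep 11, 1910: 20 days.
Total: 2150 days.

2150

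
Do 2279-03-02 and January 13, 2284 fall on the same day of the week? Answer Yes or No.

From Mar 2, 2279 to Jan 13, 2284 is 1778 days.
1778 mod 7 = 0, so they are the same weekday.
(Mar 2, 2279 is a Sunday; Jan 13, 2284 is a Sunday.)

Yes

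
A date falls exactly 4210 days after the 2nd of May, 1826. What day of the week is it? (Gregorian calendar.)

Friday

May 2, 1826 is a Tuesday.
4210 mod 7 = 3, so 4210 days after a Tuesday is Tuesday + 3 = Friday.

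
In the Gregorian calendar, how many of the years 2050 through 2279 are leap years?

55

Multiples of 4 in [2050,2279]: 57.
Of those, multiples of 100: 2 (not leap unless ÷400).
Multiples of 400: 0.
Leap years = 57 − 2 + 0 = 55.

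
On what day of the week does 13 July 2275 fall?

Tuesday

Doomsday rule: the anchor day for the 2200s is Friday. For year 75: 75÷12 = 6 r 3, and 3÷4 = 0, so 6+3+0 = 9.
Friday + 9 ≡ Sunday — that's 2275's doomsday.
In July the doomsday date is Jul 11.
Jul 13 is 2 days after Jul 11; 2 mod 7 = 2, so Sunday + 2 = Tuesday.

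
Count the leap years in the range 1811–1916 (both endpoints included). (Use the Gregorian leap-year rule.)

Multiples of 4 in [1811,1916]: 27.
Of those, multiples of 100: 1 (not leap unless ÷400).
Multiples of 400: 0.
Leap years = 27 − 1 + 0 = 26.

26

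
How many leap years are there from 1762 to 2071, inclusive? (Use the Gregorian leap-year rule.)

75

Multiples of 4 in [1762,2071]: 77.
Of those, multiples of 100: 3 (not leap unless ÷400).
Multiples of 400: 1.
Leap years = 77 − 3 + 1 = 75.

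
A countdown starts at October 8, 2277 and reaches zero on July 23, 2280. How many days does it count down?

1019

Oct 8, 2277 → Oct 8, 2278: 365 days.
Oct 8, 2278 → Oct 8, 2279: 365 days.
Oct 8, 2279 → Nov 8, 2279: 31 days (October has 31).
Nov 8, 2279 → Dec 8, 2279: 30 days (November has 30).
Dec 8, 2279 → Jan 8, 2280: 31 days (December has 31).
Jan 8, 2280 → Feb 8, 2280: 31 days (January has 31).
Feb 8, 2280 → Mar 8, 2280: 29 days (February has 29).
Mar 8, 2280 → Apr 8, 2280: 31 days (March has 31).
Apr 8, 2280 → May 8, 2280: 30 days (April has 30).
May 8, 2280 → Jun 8, 2280: 31 days (May has 31).
Jun 8, 2280 → Jul 8, 2280: 30 days (June has 30).
Jul 8, 2280 → Jul 23, 2280: 15 days.
Total: 1019 days.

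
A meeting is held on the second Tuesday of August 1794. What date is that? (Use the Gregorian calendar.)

August 1, 1794 is a Friday.
The first Tuesday is therefore August 5 (4 days later).
The second Tuesday is 5 + 1×7 = August 12.

August 12, 1794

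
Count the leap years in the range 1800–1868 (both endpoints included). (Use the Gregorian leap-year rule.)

17

Multiples of 4 in [1800,1868]: 18.
Of those, multiples of 100: 1 (not leap unless ÷400).
Multiples of 400: 0.
Leap years = 18 − 1 + 0 = 17.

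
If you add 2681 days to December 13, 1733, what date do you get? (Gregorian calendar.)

April 16, 1741

+365 (one year) → Dec 13, 1734 (2316 left).
+365 (one year) → Dec 13, 1735 (1951 left).
+366 (one year; includes Feb 29, 1736) → Dec 13, 1736 (1585 left).
+365 (one year) → Dec 13, 1737 (1220 left).
+365 (one year) → Dec 13, 1738 (855 left).
+365 (one year) → Dec 13, 1739 (490 left).
+366 (one year; includes Feb 29, 1740) → Dec 13, 1740 (124 left).
Dec has 31 days: +19 → Jan 1, 1741 (105 left).
Jan has 31 days: +31 → Feb 1, 1741 (74 left).
Feb has 28 days: +28 → Mar 1, 1741 (46 left).
Mar has 31 days: +31 → Apr 1, 1741 (15 left).
+15 → Apr 16, 1741.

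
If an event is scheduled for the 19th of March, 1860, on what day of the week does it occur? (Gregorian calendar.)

Monday

Doomsday rule: the anchor day for the 1800s is Friday. For year 60: 60÷12 = 5 r 0, and 0÷4 = 0, so 5+0+0 = 5.
Friday + 5 ≡ Wednesday — that's 1860's doomsday.
In March the doomsday date is Mar 14.
Mar 19 is 5 days after Mar 14; 5 mod 7 = 5, so Wednesday + 5 = Monday.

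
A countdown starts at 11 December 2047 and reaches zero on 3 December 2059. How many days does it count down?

4375

Dec 11, 2047 → Dec 11, 2048: 366 days (Feb 29, 2048 is in that span).
Dec 11, 2048 → Dec 11, 2049: 365 days.
Dec 11, 2049 → Dec 11, 2050: 365 days.
Dec 11, 2050 → Dec 11, 2051: 365 days.
Dec 11, 2051 → Dec 11, 2052: 366 days (Feb 29, 2052 is in that span).
Dec 11, 2052 → Dec 11, 2053: 365 days.
Dec 11, 2053 → Dec 11, 2054: 365 days.
Dec 11, 2054 → Dec 11, 2055: 365 days.
Dec 11, 2055 → Dec 11, 2056: 366 days (Feb 29, 2056 is in that span).
Dec 11, 2056 → Dec 11, 2057: 365 days.
Dec 11, 2057 → Dec 11, 2058: 365 days.
Dec 11, 2058 → Jan 11, 2059: 31 days (December has 31).
Jan 11, 2059 → Feb 11, 2059: 31 days (January has 31).
Feb 11, 2059 → Mar 11, 2059: 28 days (February has 28).
Mar 11, 2059 → Apr 11, 2059: 31 days (March has 31).
Apr 11, 2059 → May 11, 2059: 30 days (April has 30).
May 11, 2059 → Jun 11, 2059: 31 days (May has 31).
Jun 11, 2059 → Jul 11, 2059: 30 days (June has 30).
Jul 11, 2059 → Aug 11, 2059: 31 days (July has 31).
Aug 11, 2059 → Sep 11, 2059: 31 days (August has 31).
Sep 11, 2059 → Oct 11, 2059: 30 days (September has 30).
Oct 11, 2059 → Nov 11, 2059: 31 days (October has 31).
Nov 11, 2059 → Dec 3, 2059: 22 days.
Total: 4375 days.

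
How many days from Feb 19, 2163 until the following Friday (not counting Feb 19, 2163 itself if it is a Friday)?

6

Feb 19, 2163 is a Saturday.
From Saturday to the next Friday is 6 days.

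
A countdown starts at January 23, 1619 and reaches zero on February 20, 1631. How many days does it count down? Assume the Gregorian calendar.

4411

Jan 23, 1619 → Jan 23, 1620: 365 days.
Jan 23, 1620 → Jan 23, 1621: 366 days (Feb 29, 1620 is in that span).
Jan 23, 1621 → Jan 23, 1622: 365 days.
Jan 23, 1622 → Jan 23, 1623: 365 days.
Jan 23, 1623 → Jan 23, 1624: 365 days.
Jan 23, 1624 → Jan 23, 1625: 366 days (Feb 29, 1624 is in that span).
Jan 23, 1625 → Jan 23, 1626: 365 days.
Jan 23, 1626 → Jan 23, 1627: 365 days.
Jan 23, 1627 → Jan 23, 1628: 365 days.
Jan 23, 1628 → Jan 23, 1629: 366 days (Feb 29, 1628 is in that span).
Jan 23, 1629 → Jan 23, 1630: 365 days.
Jan 23, 1630 → Feb 23, 1630: 31 days (January has 31).
Feb 23, 1630 → Mar 23, 1630: 28 days (February has 28).
Mar 23, 1630 → Apr 23, 1630: 31 days (March has 31).
Apr 23, 1630 → May 23, 1630: 30 days (April has 30).
May 23, 1630 → Jun 23, 1630: 31 days (May has 31).
Jun 23, 1630 → Jul 23, 1630: 30 days (June has 30).
Jul 23, 1630 → Aug 23, 1630: 31 days (July has 31).
Aug 23, 1630 → Sep 23, 1630: 31 days (August has 31).
Sep 23, 1630 → Oct 23, 1630: 30 days (September has 30).
Oct 23, 1630 → Nov 23, 1630: 31 days (October has 31).
Nov 23, 1630 → Dec 23, 1630: 30 days (November has 30).
Dec 23, 1630 → Jan 23, 1631: 31 days (December has 31).
Jan 23, 1631 → Feb 20, 1631: 28 days.
Total: 4411 days.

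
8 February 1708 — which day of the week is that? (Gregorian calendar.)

Doomsday rule: the anchor day for the 1700s is Sunday. For year 08: 8÷12 = 0 r 8, and 8÷4 = 2, so 0+8+2 = 10.
Sunday + 10 ≡ Wednesday — that's 1708's doomsday.
In February the doomsday date is Feb 29 (1708 is a leap year (divisible by 4)).
Feb 8 is 21 days before Feb 29; 21 mod 7 = 0, so Wednesday − 0 = Wednesday.

Wednesday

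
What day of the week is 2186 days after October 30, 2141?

Wednesday

Oct 30, 2141 is a Monday.
2186 mod 7 = 2, so 2186 days after a Monday is Monday + 2 = Wednesday.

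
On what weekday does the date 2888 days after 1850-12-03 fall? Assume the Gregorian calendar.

First find the weekday of Dec 3, 1850. Doomsday rule: the anchor day for the 1800s is Friday. For year 50: 50÷12 = 4 r 2, and 2÷4 = 0, so 4+2+0 = 6.
Friday + 6 ≡ Thursday — that's 1850's doomsday.
In December the doomsday date is Dec 12.
Dec 3 is 9 days before Dec 12; 9 mod 7 = 2, so Thursday − 2 = Tuesday.
2888 mod 7 = 4, so 2888 days after a Tuesday is Tuesday + 4 = Saturday.

Saturday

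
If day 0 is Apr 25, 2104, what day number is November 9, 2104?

198

Apr 25, 2104 → May 25, 2104: 30 days (April has 30).
May 25, 2104 → Jun 25, 2104: 31 days (May has 31).
Jun 25, 2104 → Jul 25, 2104: 30 days (June has 30).
Jul 25, 2104 → Aug 25, 2104: 31 days (July has 31).
Aug 25, 2104 → Sep 25, 2104: 31 days (August has 31).
Sep 25, 2104 → Oct 25, 2104: 30 days (September has 30).
Oct 25, 2104 → Nov 9, 2104: 15 days.
Total: 198 days.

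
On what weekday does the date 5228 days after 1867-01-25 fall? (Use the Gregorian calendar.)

First find the weekday of Jan 25, 1867. Doomsday rule: the anchor day for the 1800s is Friday. For year 67: 67÷12 = 5 r 7, and 7÷4 = 1, so 5+7+1 = 13.
Friday + 13 ≡ Thursday — that's 1867's doomsday.
In January the doomsday date is Jan 3 (1867 is not a leap year).
Jan 25 is 22 days after Jan 3; 22 mod 7 = 1, so Thursday + 1 = Friday.
5228 mod 7 = 6, so 5228 days after a Friday is Friday + 6 = Thursday.

Thursday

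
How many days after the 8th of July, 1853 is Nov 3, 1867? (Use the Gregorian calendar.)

5231

Jul 8, 1853 → Jul 8, 1854: 365 days.
Jul 8, 1854 → Jul 8, 1855: 365 days.
Jul 8, 1855 → Jul 8, 1856: 366 days (Feb 29, 1856 is in that span).
Jul 8, 1856 → Jul 8, 1857: 365 days.
Jul 8, 1857 → Jul 8, 1858: 365 days.
Jul 8, 1858 → Jul 8, 1859: 365 days.
Jul 8, 1859 → Jul 8, 1860: 366 days (Feb 29, 1860 is in that span).
Jul 8, 1860 → Jul 8, 1861: 365 days.
Jul 8, 1861 → Jul 8, 1862: 365 days.
Jul 8, 1862 → Jul 8, 1863: 365 days.
Jul 8, 1863 → Jul 8, 1864: 366 days (Feb 29, 1864 is in that span).
Jul 8, 1864 → Jul 8, 1865: 365 days.
Jul 8, 1865 → Jul 8, 1866: 365 days.
Jul 8, 1866 → Jul 8, 1867: 365 days.
Jul 8, 1867 → Aug 8, 1867: 31 days (July has 31).
Aug 8, 1867 → Sep 8, 1867: 31 days (August has 31).
Sep 8, 1867 → Oct 8, 1867: 30 days (September has 30).
Oct 8, 1867 → Nov 3, 1867: 26 days.
Total: 5231 days.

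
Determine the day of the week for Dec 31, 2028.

Doomsday rule: the anchor day for the 2000s is Tuesday. For year 28: 28÷12 = 2 r 4, and 4÷4 = 1, so 2+4+1 = 7.
Tuesday + 7 ≡ Tuesday — that's 2028's doomsday.
In December the doomsday date is Dec 12.
Dec 31 is 19 days after Dec 12; 19 mod 7 = 5, so Tuesday + 5 = Sunday.

Sunday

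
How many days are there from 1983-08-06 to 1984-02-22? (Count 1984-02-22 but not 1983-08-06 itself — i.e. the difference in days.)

Aug 6, 1983 → Sep 6, 1983: 31 days (August has 31).
Sep 6, 1983 → Oct 6, 1983: 30 days (September has 30).
Oct 6, 1983 → Nov 6, 1983: 31 days (October has 31).
Nov 6, 1983 → Dec 6, 1983: 30 days (November has 30).
Dec 6, 1983 → Jan 6, 1984: 31 days (December has 31).
Jan 6, 1984 → Feb 6, 1984: 31 days (January has 31).
Feb 6, 1984 → Feb 22, 1984: 16 days.
Total: 200 days.

200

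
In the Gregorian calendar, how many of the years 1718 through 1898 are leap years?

44

Multiples of 4 in [1718,1898]: 45.
Of those, multiples of 100: 1 (not leap unless ÷400).
Multiples of 400: 0.
Leap years = 45 − 1 + 0 = 44.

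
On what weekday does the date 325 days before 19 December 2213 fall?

Thursday

First find the weekday of Dec 19, 2213. Doomsday rule: the anchor day for the 2200s is Friday. For year 13: 13÷12 = 1 r 1, and 1÷4 = 0, so 1+1+0 = 2.
Friday + 2 ≡ Sunday — that's 2213's doomsday.
In December the doomsday date is Dec 12.
Dec 19 is 7 days after Dec 12; 7 mod 7 = 0, so Sunday + 0 = Sunday.
325 mod 7 = 3, so 325 days before a Sunday is Sunday − 3 = Thursday.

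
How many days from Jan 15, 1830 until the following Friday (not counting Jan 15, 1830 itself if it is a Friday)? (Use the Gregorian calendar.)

Jan 15, 1830 is a Friday.
From Friday to the next Friday is 7 days.

7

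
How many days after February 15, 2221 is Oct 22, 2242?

7919

Feb 15, 2221 → Feb 15, 2222: 365 days.
Feb 15, 2222 → Feb 15, 2223: 365 days.
Feb 15, 2223 → Feb 15, 2224: 365 days.
Feb 15, 2224 → Feb 15, 2225: 366 days (Feb 29, 2224 is in that span).
Feb 15, 2225 → Feb 15, 2226: 365 days.
Feb 15, 2226 → Feb 15, 2227: 365 days.
Feb 15, 2227 → Feb 15, 2228: 365 days.
Feb 15, 2228 → Feb 15, 2229: 366 days (Feb 29, 2228 is in that span).
Feb 15, 2229 → Feb 15, 2230: 365 days.
Feb 15, 2230 → Feb 15, 2231: 365 days.
Feb 15, 2231 → Feb 15, 2232: 365 days.
Feb 15, 2232 → Feb 15, 2233: 366 days (Feb 29, 2232 is in that span).
Feb 15, 2233 → Feb 15, 2234: 365 days.
Feb 15, 2234 → Feb 15, 2235: 365 days.
Feb 15, 2235 → Feb 15, 2236: 365 days.
Feb 15, 2236 → Feb 15, 2237: 366 days (Feb 29, 2236 is in that span).
Feb 15, 2237 → Feb 15, 2238: 365 days.
Feb 15, 2238 → Feb 15, 2239: 365 days.
Feb 15, 2239 → Feb 15, 2240: 365 days.
Feb 15, 2240 → Feb 15, 2241: 366 days (Feb 29, 2240 is in that span).
Feb 15, 2241 → Feb 15, 2242: 365 days.
Feb 15, 2242 → Mar 15, 2242: 28 days (February has 28).
Mar 15, 2242 → Apr 15, 2242: 31 days (March has 31).
Apr 15, 2242 → May 15, 2242: 30 days (April has 30).
May 15, 2242 → Jun 15, 2242: 31 days (May has 31).
Jun 15, 2242 → Jul 15, 2242: 30 days (June has 30).
Jul 15, 2242 → Aug 15, 2242: 31 days (July has 31).
Aug 15, 2242 → Sep 15, 2242: 31 days (August has 31).
Sep 15, 2242 → Oct 15, 2242: 30 days (September has 30).
Oct 15, 2242 → Oct 22, 2242: 7 days.
Total: 7919 days.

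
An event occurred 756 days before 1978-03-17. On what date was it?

February 20, 1976

−365 (one year) → Mar 17, 1977 (391 left).
−17 → Feb 28, 1977 (end of Feb, 28 days; 374 left).
−28 → Jan 31, 1977 (end of Jan, 31 days; 346 left).
−31 → Dec 31, 1976 (end of Dec, 31 days; 315 left).
−31 → Nov 30, 1976 (end of Nov, 30 days; 284 left).
−30 → Oct 31, 1976 (end of Oct, 31 days; 254 left).
−31 → Sep 30, 1976 (end of Sep, 30 days; 223 left).
−30 → Aug 31, 1976 (end of Aug, 31 days; 193 left).
−31 → Jul 31, 1976 (end of Jul, 31 days; 162 left).
−31 → Jun 30, 1976 (end of Jun, 30 days; 131 left).
−30 → May 31, 1976 (end of May, 31 days; 101 left).
−31 → Apr 30, 1976 (end of Apr, 30 days; 70 left).
−30 → Mar 31, 1976 (end of Mar, 31 days; 40 left).
−31 → Feb 29, 1976 (end of Feb, 29 days; 9 left).
−9 → Feb 20, 1976.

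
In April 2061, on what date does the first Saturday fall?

April 1, 2061 is a Friday.
The first Saturday is therefore April 2 (1 days later).

April 2, 2061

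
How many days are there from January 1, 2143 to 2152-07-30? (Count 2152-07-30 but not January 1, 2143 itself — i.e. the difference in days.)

Jan 1, 2143 → Jan 1, 2144: 365 days.
Jan 1, 2144 → Jan 1, 2145: 366 days (Feb 29, 2144 is in that span).
Jan 1, 2145 → Jan 1, 2146: 365 days.
Jan 1, 2146 → Jan 1, 2147: 365 days.
Jan 1, 2147 → Jan 1, 2148: 365 days.
Jan 1, 2148 → Jan 1, 2149: 366 days (Feb 29, 2148 is in that span).
Jan 1, 2149 → Jan 1, 2150: 365 days.
Jan 1, 2150 → Jan 1, 2151: 365 days.
Jan 1, 2151 → Jan 1, 2152: 365 days.
Jan 1, 2152 → Feb 1, 2152: 31 days (January has 31).
Feb 1, 2152 → Mar 1, 2152: 29 days (February has 29).
Mar 1, 2152 → Apr 1, 2152: 31 days (March has 31).
Apr 1, 2152 → May 1, 2152: 30 days (April has 30).
May 1, 2152 → Jun 1, 2152: 31 days (May has 31).
Jun 1, 2152 → Jul 1, 2152: 30 days (June has 30).
Jul 1, 2152 → Jul 30, 2152: 29 days.
Total: 3498 days.

3498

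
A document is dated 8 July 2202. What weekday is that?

Doomsday rule: the anchor day for the 2200s is Friday. For year 02: 2÷12 = 0 r 2, and 2÷4 = 0, so 0+2+0 = 2.
Friday + 2 ≡ Sunday — that's 2202's doomsday.
In July the doomsday date is Jul 11.
Jul 8 is 3 days before Jul 11; 3 mod 7 = 3, so Sunday − 3 = Thursday.

Thursday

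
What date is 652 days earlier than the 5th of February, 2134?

April 24, 2132

−365 (one year) → Feb 5, 2133 (287 left).
−5 → Jan 31, 2133 (end of Jan, 31 days; 282 left).
−31 → Dec 31, 2132 (end of Dec, 31 days; 251 left).
−31 → Nov 30, 2132 (end of Nov, 30 days; 220 left).
−30 → Oct 31, 2132 (end of Oct, 31 days; 190 left).
−31 → Sep 30, 2132 (end of Sep, 30 days; 159 left).
−30 → Aug 31, 2132 (end of Aug, 31 days; 129 left).
−31 → Jul 31, 2132 (end of Jul, 31 days; 98 left).
−31 → Jun 30, 2132 (end of Jun, 30 days; 67 left).
−30 → May 31, 2132 (end of May, 31 days; 37 left).
−31 → Apr 30, 2132 (end of Apr, 30 days; 6 left).
−6 → Apr 24, 2132.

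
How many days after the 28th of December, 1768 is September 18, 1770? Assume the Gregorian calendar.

Dec 28, 1768 → Dec 28, 1769: 365 days.
Dec 28, 1769 → Jan 28, 1770: 31 days (December has 31).
Jan 28, 1770 → Feb 28, 1770: 31 days (January has 31).
Feb 28, 1770 → Mar 28, 1770: 28 days (February has 28).
Mar 28, 1770 → Apr 28, 1770: 31 days (March has 31).
Apr 28, 1770 → May 28, 1770: 30 days (April has 30).
May 28, 1770 → Jun 28, 1770: 31 days (May has 31).
Jun 28, 1770 → Jul 28, 1770: 30 days (June has 30).
Jul 28, 1770 → Aug 28, 1770: 31 days (July has 31).
Aug 28, 1770 → Sep 18, 1770: 21 days.
Total: 629 days.

629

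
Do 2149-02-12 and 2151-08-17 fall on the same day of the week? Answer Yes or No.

No

From Feb 12, 2149 to Aug 17, 2151 is 916 days.
916 mod 7 = 6, so they are different weekdays.
(Feb 12, 2149 is a Wednesday; Aug 17, 2151 is a Tuesday.)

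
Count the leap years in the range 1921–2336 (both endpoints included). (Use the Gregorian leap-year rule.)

101

Multiples of 4 in [1921,2336]: 104.
Of those, multiples of 100: 4 (not leap unless ÷400).
Multiples of 400: 1.
Leap years = 104 − 4 + 1 = 101.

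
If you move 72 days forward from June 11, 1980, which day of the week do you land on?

Friday

First find the weekday of Jun 11, 1980. Doomsday rule: the anchor day for the 1900s is Wednesday. For year 80: 80÷12 = 6 r 8, and 8÷4 = 2, so 6+8+2 = 16.
Wednesday + 16 ≡ Friday — that's 1980's doomsday.
In June the doomsday date is Jun 6.
Jun 11 is 5 days after Jun 6; 5 mod 7 = 5, so Friday + 5 = Wednesday.
72 mod 7 = 2, so 72 days after a Wednesday is Wednesday + 2 = Friday.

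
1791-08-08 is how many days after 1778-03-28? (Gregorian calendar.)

4881

Mar 28, 1778 → Mar 28, 1779: 365 days.
Mar 28, 1779 → Mar 28, 1780: 366 days (Feb 29, 1780 is in that span).
Mar 28, 1780 → Mar 28, 1781: 365 days.
Mar 28, 1781 → Mar 28, 1782: 365 days.
Mar 28, 1782 → Mar 28, 1783: 365 days.
Mar 28, 1783 → Mar 28, 1784: 366 days (Feb 29, 1784 is in that span).
Mar 28, 1784 → Mar 28, 1785: 365 days.
Mar 28, 1785 → Mar 28, 1786: 365 days.
Mar 28, 1786 → Mar 28, 1787: 365 days.
Mar 28, 1787 → Mar 28, 1788: 366 days (Feb 29, 1788 is in that span).
Mar 28, 1788 → Mar 28, 1789: 365 days.
Mar 28, 1789 → Mar 28, 1790: 365 days.
Mar 28, 1790 → Mar 28, 1791: 365 days.
Mar 28, 1791 → Apr 28, 1791: 31 days (March has 31).
Apr 28, 1791 → May 28, 1791: 30 days (April has 30).
May 28, 1791 → Jun 28, 1791: 31 days (May has 31).
Jun 28, 1791 → Jul 28, 1791: 30 days (June has 30).
Jul 28, 1791 → Aug 8, 1791: 11 days.
Total: 4881 days.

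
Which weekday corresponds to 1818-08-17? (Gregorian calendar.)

Doomsday rule: the anchor day for the 1800s is Friday. For year 18: 18÷12 = 1 r 6, and 6÷4 = 1, so 1+6+1 = 8.
Friday + 8 ≡ Saturday — that's 1818's doomsday.
In August the doomsday date is Aug 8.
Aug 17 is 9 days after Aug 8; 9 mod 7 = 2, so Saturday + 2 = Monday.

Monday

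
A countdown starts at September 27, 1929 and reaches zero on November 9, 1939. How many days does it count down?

Sep 27, 1929 → Sep 27, 1930: 365 days.
Sep 27, 1930 → Sep 27, 1931: 365 days.
Sep 27, 1931 → Sep 27, 1932: 366 days (Feb 29, 1932 is in that span).
Sep 27, 1932 → Sep 27, 1933: 365 days.
Sep 27, 1933 → Sep 27, 1934: 365 days.
Sep 27, 1934 → Sep 27, 1935: 365 days.
Sep 27, 1935 → Sep 27, 1936: 366 days (Feb 29, 1936 is in that span).
Sep 27, 1936 → Sep 27, 1937: 365 days.
Sep 27, 1937 → Sep 27, 1938: 365 days.
Sep 27, 1938 → Sep 27, 1939: 365 days.
Sep 27, 1939 → Oct 27, 1939: 30 days (September has 30).
Oct 27, 1939 → Nov 9, 1939: 13 days.
Total: 3695 days.

3695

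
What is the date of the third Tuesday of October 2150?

October 1, 2150 is a Thursday.
The first Tuesday is therefore October 6 (5 days later).
The third Tuesday is 6 + 2×7 = October 20.

October 20, 2150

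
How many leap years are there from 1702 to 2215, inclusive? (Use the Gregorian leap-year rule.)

Multiples of 4 in [1702,2215]: 128.
Of those, multiples of 100: 5 (not leap unless ÷400).
Multiples of 400: 1.
Leap years = 128 − 5 + 1 = 124.

124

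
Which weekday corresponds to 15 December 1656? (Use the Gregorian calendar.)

Friday

Doomsday rule: the anchor day for the 1600s is Tuesday. For year 56: 56÷12 = 4 r 8, and 8÷4 = 2, so 4+8+2 = 14.
Tuesday + 14 ≡ Tuesday — that's 1656's doomsday.
In December the doomsday date is Dec 12.
Dec 15 is 3 days after Dec 12; 3 mod 7 = 3, so Tuesday + 3 = Friday.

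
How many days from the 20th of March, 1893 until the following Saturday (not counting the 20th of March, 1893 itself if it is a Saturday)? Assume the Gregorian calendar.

5

Mar 20, 1893 is a Monday.
From Monday to the next Saturday is 5 days.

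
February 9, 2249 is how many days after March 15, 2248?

Mar 15, 2248 → Apr 15, 2248: 31 days (March has 31).
Apr 15, 2248 → May 15, 2248: 30 days (April has 30).
May 15, 2248 → Jun 15, 2248: 31 days (May has 31).
Jun 15, 2248 → Jul 15, 2248: 30 days (June has 30).
Jul 15, 2248 → Aug 15, 2248: 31 days (July has 31).
Aug 15, 2248 → Sep 15, 2248: 31 days (August has 31).
Sep 15, 2248 → Oct 15, 2248: 30 days (September has 30).
Oct 15, 2248 → Nov 15, 2248: 31 days (October has 31).
Nov 15, 2248 → Dec 15, 2248: 30 days (November has 30).
Dec 15, 2248 → Jan 15, 2249: 31 days (December has 31).
Jan 15, 2249 → Feb 9, 2249: 25 days.
Total: 331 days.

331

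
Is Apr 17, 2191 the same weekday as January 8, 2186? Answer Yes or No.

From Jan 8, 2186 to Apr 17, 2191 is 1925 days.
1925 mod 7 = 0, so they are the same weekday.
(Jan 8, 2186 is a Sunday; Apr 17, 2191 is a Sunday.)

Yes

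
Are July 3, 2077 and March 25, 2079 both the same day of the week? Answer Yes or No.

From Jul 3, 2077 to Mar 25, 2079 is 630 days.
630 mod 7 = 0, so they are the same weekday.
(Jul 3, 2077 is a Saturday; Mar 25, 2079 is a Saturday.)

Yes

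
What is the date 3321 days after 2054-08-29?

October 2, 2063

+365 (one year) → Aug 29, 2055 (2956 left).
+366 (one year; includes Feb 29, 2056) → Aug 29, 2056 (2590 left).
+365 (one year) → Aug 29, 2057 (2225 left).
+365 (one year) → Aug 29, 2058 (1860 left).
+365 (one year) → Aug 29, 2059 (1495 left).
+366 (one year; includes Feb 29, 2060) → Aug 29, 2060 (1129 left).
+365 (one year) → Aug 29, 2061 (764 left).
+365 (one year) → Aug 29, 2062 (399 left).
Aug has 31 days: +3 → Sep 1, 2062 (396 left).
Sep has 30 days: +30 → Oct 1, 2062 (366 left).
Oct has 31 days: +31 → Nov 1, 2062 (335 left).
Nov has 30 days: +30 → Dec 1, 2062 (305 left).
Dec has 31 days: +31 → Jan 1, 2063 (274 left).
Jan has 31 days: +31 → Feb 1, 2063 (243 left).
Feb has 28 days: +28 → Mar 1, 2063 (215 left).
Mar has 31 days: +31 → Apr 1, 2063 (184 left).
Apr has 30 days: +30 → May 1, 2063 (154 left).
May has 31 days: +31 → Jun 1, 2063 (123 left).
Jun has 30 days: +30 → Jul 1, 2063 (93 left).
Jul has 31 days: +31 → Aug 1, 2063 (62 left).
Aug has 31 days: +31 → Sep 1, 2063 (31 left).
Sep has 30 days: +30 → Oct 1, 2063 (1 left).
+1 → Oct 2, 2063.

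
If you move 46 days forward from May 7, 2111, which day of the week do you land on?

Monday

First find the weekday of May 7, 2111. Doomsday rule: the anchor day for the 2100s is Sunday. For year 11: 11÷12 = 0 r 11, and 11÷4 = 2, so 0+11+2 = 13.
Sunday + 13 ≡ Saturday — that's 2111's doomsday.
In May the doomsday date is May 9.
May 7 is 2 days before May 9; 2 mod 7 = 2, so Saturday − 2 = Thursday.
46 mod 7 = 4, so 46 days after a Thursday is Thursday + 4 = Monday.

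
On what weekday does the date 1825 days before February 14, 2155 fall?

Sunday

First find the weekday of Feb 14, 2155. Doomsday rule: the anchor day for the 2100s is Sunday. For year 55: 55÷12 = 4 r 7, and 7÷4 = 1, so 4+7+1 = 12.
Sunday + 12 ≡ Friday — that's 2155's doomsday.
In February the doomsday date is Feb 28 (2155 is not a leap year).
Feb 14 is 14 days before Feb 28; 14 mod 7 = 0, so Friday − 0 = Friday.
1825 mod 7 = 5, so 1825 days before a Friday is Friday − 5 = Sunday.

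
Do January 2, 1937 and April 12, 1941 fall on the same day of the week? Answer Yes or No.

Yes

From Jan 2, 1937 to Apr 12, 1941 is 1561 days.
1561 mod 7 = 0, so they are the same weekday.
(Jan 2, 1937 is a Saturday; Apr 12, 1941 is a Saturday.)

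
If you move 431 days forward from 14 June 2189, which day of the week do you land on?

Jun 14, 2189 is a Sunday.
431 mod 7 = 4, so 431 days after a Sunday is Sunday + 4 = Thursday.

Thursday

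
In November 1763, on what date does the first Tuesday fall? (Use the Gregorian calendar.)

November 1, 1763 is a Tuesday.
The first Tuesday is therefore November 1 (same day).

November 1, 1763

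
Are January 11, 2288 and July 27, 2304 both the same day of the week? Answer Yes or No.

From Jan 11, 2288 to Jul 27, 2304 is 6041 days.
6041 mod 7 = 0, so they are the same weekday.
(Jan 11, 2288 is a Wednesday; Jul 27, 2304 is a Wednesday.)

Yes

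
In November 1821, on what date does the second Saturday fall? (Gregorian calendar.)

November 10, 1821

November 1, 1821 is a Thursday.
The first Saturday is therefore November 3 (2 days later).
The second Saturday is 3 + 1×7 = November 10.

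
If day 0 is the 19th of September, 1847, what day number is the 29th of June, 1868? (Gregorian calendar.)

Sep 19, 1847 → Sep 19, 1848: 366 days (Feb 29, 1848 is in that span).
Sep 19, 1848 → Sep 19, 1849: 365 days.
Sep 19, 1849 → Sep 19, 1850: 365 days.
Sep 19, 1850 → Sep 19, 1851: 365 days.
Sep 19, 1851 → Sep 19, 1852: 366 days (Feb 29, 1852 is in that span).
Sep 19, 1852 → Sep 19, 1853: 365 days.
Sep 19, 1853 → Sep 19, 1854: 365 days.
Sep 19, 1854 → Sep 19, 1855: 365 days.
Sep 19, 1855 → Sep 19, 1856: 366 days (Feb 29, 1856 is in that span).
Sep 19, 1856 → Sep 19, 1857: 365 days.
Sep 19, 1857 → Sep 19, 1858: 365 days.
Sep 19, 1858 → Sep 19, 1859: 365 days.
Sep 19, 1859 → Sep 19, 1860: 366 days (Feb 29, 1860 is in that span).
Sep 19, 1860 → Sep 19, 1861: 365 days.
Sep 19, 1861 → Sep 19, 1862: 365 days.
Sep 19, 1862 → Sep 19, 1863: 365 days.
Sep 19, 1863 → Sep 19, 1864: 366 days (Feb 29, 1864 is in that span).
Sep 19, 1864 → Sep 19, 1865: 365 days.
Sep 19, 1865 → Sep 19, 1866: 365 days.
Sep 19, 1866 → Sep 19, 1867: 365 days.
Sep 19, 1867 → Oct 19, 1867: 30 days (September has 30).
Oct 19, 1867 → Nov 19, 1867: 31 days (October has 31).
Nov 19, 1867 → Dec 19, 1867: 30 days (November has 30).
Dec 19, 1867 → Jan 19, 1868: 31 days (December has 31).
Jan 19, 1868 → Feb 19, 1868: 31 days (January has 31).
Feb 19, 1868 → Mar 19, 1868: 29 days (February has 29).
Mar 19, 1868 → Apr 19, 1868: 31 days (March has 31).
Apr 19, 1868 → May 19, 1868: 30 days (April has 30).
May 19, 1868 → Jun 19, 1868: 31 days (May has 31).
Jun 19, 1868 → Jun 29, 1868: 10 days.
Total: 7589 days.

7589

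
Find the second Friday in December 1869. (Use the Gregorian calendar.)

December 1, 1869 is a Wednesday.
The first Friday is therefore December 3 (2 days later).
The second Friday is 3 + 1×7 = December 10.

December 10, 1869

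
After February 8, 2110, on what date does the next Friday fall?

February 14, 2110

Feb 8, 2110 is a Saturday.
From Saturday to the next Friday is 6 days.
Feb 8, 2110 + 6 = Feb 14, 2110.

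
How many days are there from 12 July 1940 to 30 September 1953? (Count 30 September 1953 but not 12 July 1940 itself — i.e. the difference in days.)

4828

Jul 12, 1940 → Jul 12, 1941: 365 days.
Jul 12, 1941 → Jul 12, 1942: 365 days.
Jul 12, 1942 → Jul 12, 1943: 365 days.
Jul 12, 1943 → Jul 12, 1944: 366 days (Feb 29, 1944 is in that span).
Jul 12, 1944 → Jul 12, 1945: 365 days.
Jul 12, 1945 → Jul 12, 1946: 365 days.
Jul 12, 1946 → Jul 12, 1947: 365 days.
Jul 12, 1947 → Jul 12, 1948: 366 days (Feb 29, 1948 is in that span).
Jul 12, 1948 → Jul 12, 1949: 365 days.
Jul 12, 1949 → Jul 12, 1950: 365 days.
Jul 12, 1950 → Jul 12, 1951: 365 days.
Jul 12, 1951 → Jul 12, 1952: 366 days (Feb 29, 1952 is in that span).
Jul 12, 1952 → Jul 12, 1953: 365 days.
Jul 12, 1953 → Aug 12, 1953: 31 days (July has 31).
Aug 12, 1953 → Sep 12, 1953: 31 days (August has 31).
Sep 12, 1953 → Sep 30, 1953: 18 days.
Total: 4828 days.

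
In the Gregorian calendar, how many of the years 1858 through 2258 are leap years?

Multiples of 4 in [1858,2258]: 100.
Of those, multiples of 100: 4 (not leap unless ÷400).
Multiples of 400: 1.
Leap years = 100 − 4 + 1 = 97.

97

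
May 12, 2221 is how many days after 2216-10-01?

1684

Oct 1, 2216 → Oct 1, 2217: 365 days.
Oct 1, 2217 → Oct 1, 2218: 365 days.
Oct 1, 2218 → Oct 1, 2219: 365 days.
Oct 1, 2219 → Oct 1, 2220: 366 days (Feb 29, 2220 is in that span).
Oct 1, 2220 → Nov 1, 2220: 31 days (October has 31).
Nov 1, 2220 → Dec 1, 2220: 30 days (November has 30).
Dec 1, 2220 → Jan 1, 2221: 31 days (December has 31).
Jan 1, 2221 → Feb 1, 2221: 31 days (January has 31).
Feb 1, 2221 → Mar 1, 2221: 28 days (February has 28).
Mar 1, 2221 → Apr 1, 2221: 31 days (March has 31).
Apr 1, 2221 → May 1, 2221: 30 days (April has 30).
May 1, 2221 → May 12, 2221: 11 days.
Total: 1684 days.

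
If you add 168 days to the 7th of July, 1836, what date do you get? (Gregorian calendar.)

December 22, 1836

Jul has 31 days: +25 → Aug 1, 1836 (143 left).
Aug has 31 days: +31 → Sep 1, 1836 (112 left).
Sep has 30 days: +30 → Oct 1, 1836 (82 left).
Oct has 31 days: +31 → Nov 1, 1836 (51 left).
Nov has 30 days: +30 → Dec 1, 1836 (21 left).
+21 → Dec 22, 1836.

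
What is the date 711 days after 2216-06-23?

June 4, 2218

+365 (one year) → Jun 23, 2217 (346 left).
Jun has 30 days: +8 → Jul 1, 2217 (338 left).
Jul has 31 days: +31 → Aug 1, 2217 (307 left).
Aug has 31 days: +31 → Sep 1, 2217 (276 left).
Sep has 30 days: +30 → Oct 1, 2217 (246 left).
Oct has 31 days: +31 → Nov 1, 2217 (215 left).
Nov has 30 days: +30 → Dec 1, 2217 (185 left).
Dec has 31 days: +31 → Jan 1, 2218 (154 left).
Jan has 31 days: +31 → Feb 1, 2218 (123 left).
Feb has 28 days: +28 → Mar 1, 2218 (95 left).
Mar has 31 days: +31 → Apr 1, 2218 (64 left).
Apr has 30 days: +30 → May 1, 2218 (34 left).
May has 31 days: +31 → Jun 1, 2218 (3 left).
+3 → Jun 4, 2218.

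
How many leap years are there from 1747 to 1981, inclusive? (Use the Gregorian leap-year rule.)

57

Multiples of 4 in [1747,1981]: 59.
Of those, multiples of 100: 2 (not leap unless ÷400).
Multiples of 400: 0.
Leap years = 59 − 2 + 0 = 57.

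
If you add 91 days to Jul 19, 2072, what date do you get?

October 18, 2072

Jul has 31 days: +13 → Aug 1, 2072 (78 left).
Aug has 31 days: +31 → Sep 1, 2072 (47 left).
Sep has 30 days: +30 → Oct 1, 2072 (17 left).
+17 → Oct 18, 2072.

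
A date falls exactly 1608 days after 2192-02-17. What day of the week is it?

First find the weekday of Feb 17, 2192. Doomsday rule: the anchor day for the 2100s is Sunday. For year 92: 92÷12 = 7 r 8, and 8÷4 = 2, so 7+8+2 = 17.
Sunday + 17 ≡ Wednesday — that's 2192's doomsday.
In February the doomsday date is Feb 29 (2192 is a leap year (divisible by 4)).
Feb 17 is 12 days before Feb 29; 12 mod 7 = 5, so Wednesday − 5 = Friday.
1608 mod 7 = 5, so 1608 days after a Friday is Friday + 5 = Wednesday.

Wednesday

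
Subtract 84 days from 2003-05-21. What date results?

−21 → Apr 30, 2003 (end of Apr, 30 days; 63 left).
−30 → Mar 31, 2003 (end of Mar, 31 days; 33 left).
−31 → Feb 28, 2003 (end of Feb, 28 days; 2 left).
−2 → Feb 26, 2003.

February 26, 2003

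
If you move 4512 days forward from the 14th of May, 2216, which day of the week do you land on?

May 14, 2216 is a Tuesday.
4512 mod 7 = 4, so 4512 days after a Tuesday is Tuesday + 4 = Saturday.

Saturday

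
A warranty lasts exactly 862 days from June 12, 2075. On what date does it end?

October 21, 2077

+366 (one year; includes Feb 29, 2076) → Jun 12, 2076 (496 left).
+365 (one year) → Jun 12, 2077 (131 left).
Jun has 30 days: +19 → Jul 1, 2077 (112 left).
Jul has 31 days: +31 → Aug 1, 2077 (81 left).
Aug has 31 days: +31 → Sep 1, 2077 (50 left).
Sep has 30 days: +30 → Oct 1, 2077 (20 left).
+20 → Oct 21, 2077.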